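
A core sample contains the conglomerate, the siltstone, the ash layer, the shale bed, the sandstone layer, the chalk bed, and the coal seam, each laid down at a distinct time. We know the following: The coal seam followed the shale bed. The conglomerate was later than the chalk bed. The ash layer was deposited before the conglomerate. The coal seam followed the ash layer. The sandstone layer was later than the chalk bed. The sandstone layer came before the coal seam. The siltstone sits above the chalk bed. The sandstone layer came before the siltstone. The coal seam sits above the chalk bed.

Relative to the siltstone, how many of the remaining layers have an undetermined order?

4

Forced before the siltstone: the chalk bed and the sandstone layer.
That leaves the ash layer, the coal seam, the conglomerate, and the shale bed with no forced order relative to the siltstone — 4.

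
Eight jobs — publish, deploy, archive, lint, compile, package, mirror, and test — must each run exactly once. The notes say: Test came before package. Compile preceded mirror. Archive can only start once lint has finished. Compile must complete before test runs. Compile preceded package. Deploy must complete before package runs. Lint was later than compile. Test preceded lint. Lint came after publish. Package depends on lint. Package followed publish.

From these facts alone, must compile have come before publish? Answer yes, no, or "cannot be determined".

No chain of stated constraints runs from compile to publish, and none runs from publish to compile either.
So the relative order of compile and publish is not fixed by the given facts.

cannot be determined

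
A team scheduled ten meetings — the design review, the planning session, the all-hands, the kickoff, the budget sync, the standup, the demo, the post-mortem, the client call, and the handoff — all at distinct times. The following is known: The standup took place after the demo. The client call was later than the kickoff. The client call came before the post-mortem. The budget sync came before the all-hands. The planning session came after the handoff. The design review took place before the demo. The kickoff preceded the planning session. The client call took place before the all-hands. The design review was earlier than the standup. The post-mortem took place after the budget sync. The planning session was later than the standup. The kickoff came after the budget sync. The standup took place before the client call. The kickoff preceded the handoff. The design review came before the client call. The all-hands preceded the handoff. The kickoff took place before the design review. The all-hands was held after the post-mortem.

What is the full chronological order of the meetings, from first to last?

the budget sync, the kickoff, the design review, the demo, the standup, the client call, the post-mortem, the all-hands, the handoff, the planning session

The constraints fix every adjacent pair, so only one ordering works:
the budget sync → the kickoff → the design review → the demo → the standup → the client call → the post-mortem → the all-hands → the handoff → the planning session.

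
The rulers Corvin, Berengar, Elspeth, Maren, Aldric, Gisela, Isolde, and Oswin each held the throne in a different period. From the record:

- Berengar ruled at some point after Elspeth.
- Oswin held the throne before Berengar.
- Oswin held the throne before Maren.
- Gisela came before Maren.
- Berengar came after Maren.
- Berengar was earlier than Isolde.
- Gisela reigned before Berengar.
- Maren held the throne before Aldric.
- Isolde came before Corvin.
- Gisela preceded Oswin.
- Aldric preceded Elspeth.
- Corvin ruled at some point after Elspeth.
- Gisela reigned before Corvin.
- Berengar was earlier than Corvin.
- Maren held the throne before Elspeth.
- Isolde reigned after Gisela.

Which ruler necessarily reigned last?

Corvin

Every other ruler has a chain of constraints placing them before Corvin, so Corvin is last.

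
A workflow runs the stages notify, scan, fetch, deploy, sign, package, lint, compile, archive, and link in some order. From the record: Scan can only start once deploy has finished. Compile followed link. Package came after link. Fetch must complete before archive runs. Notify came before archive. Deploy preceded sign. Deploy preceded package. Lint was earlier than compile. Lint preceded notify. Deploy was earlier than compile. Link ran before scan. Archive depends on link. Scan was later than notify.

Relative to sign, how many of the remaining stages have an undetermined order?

Forced before sign: deploy.
That leaves archive, compile, fetch, link, lint, notify, package, and scan with no forced order relative to sign — 8.

8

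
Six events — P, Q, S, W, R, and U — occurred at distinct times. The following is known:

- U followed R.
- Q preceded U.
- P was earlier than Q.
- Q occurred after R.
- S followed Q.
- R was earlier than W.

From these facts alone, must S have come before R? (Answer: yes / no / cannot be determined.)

no

Tracing the constraints gives R → Q → S, so R must come before S.
That means S cannot be before R.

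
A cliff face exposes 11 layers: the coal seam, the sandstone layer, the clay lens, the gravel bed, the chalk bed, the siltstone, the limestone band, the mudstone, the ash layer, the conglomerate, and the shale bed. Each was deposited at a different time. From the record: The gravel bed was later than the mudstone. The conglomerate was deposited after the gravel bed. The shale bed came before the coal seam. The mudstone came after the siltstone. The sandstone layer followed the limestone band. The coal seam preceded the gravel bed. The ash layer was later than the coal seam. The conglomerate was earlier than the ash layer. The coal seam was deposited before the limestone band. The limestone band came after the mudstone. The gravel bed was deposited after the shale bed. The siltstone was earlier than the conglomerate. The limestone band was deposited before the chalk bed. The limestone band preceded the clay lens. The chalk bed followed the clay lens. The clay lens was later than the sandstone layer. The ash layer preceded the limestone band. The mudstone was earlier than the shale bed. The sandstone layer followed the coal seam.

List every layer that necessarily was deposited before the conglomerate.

Directly stated before the conglomerate: the gravel bed and the siltstone.
The coal seam reaches the conglomerate via the coal seam → the gravel bed → the conglomerate.
The mudstone reaches the conglomerate via the mudstone → the gravel bed → the conglomerate.
The shale bed reaches the conglomerate via the shale bed → the gravel bed → the conglomerate.
No chain forces the ash layer (or any of the others) ahead of the conglomerate.

the coal seam, the gravel bed, the mudstone, the shale bed, the siltstone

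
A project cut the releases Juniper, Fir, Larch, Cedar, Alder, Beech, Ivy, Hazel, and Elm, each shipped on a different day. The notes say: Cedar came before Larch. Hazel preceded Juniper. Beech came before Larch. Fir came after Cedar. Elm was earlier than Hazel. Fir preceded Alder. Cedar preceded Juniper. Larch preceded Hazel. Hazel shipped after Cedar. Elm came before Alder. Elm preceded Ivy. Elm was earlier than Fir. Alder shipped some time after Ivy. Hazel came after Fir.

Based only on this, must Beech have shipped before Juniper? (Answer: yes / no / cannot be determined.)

yes

Chain the constraints: Beech → Larch → Hazel → Juniper. Each link is directly stated, so Beech comes before Juniper.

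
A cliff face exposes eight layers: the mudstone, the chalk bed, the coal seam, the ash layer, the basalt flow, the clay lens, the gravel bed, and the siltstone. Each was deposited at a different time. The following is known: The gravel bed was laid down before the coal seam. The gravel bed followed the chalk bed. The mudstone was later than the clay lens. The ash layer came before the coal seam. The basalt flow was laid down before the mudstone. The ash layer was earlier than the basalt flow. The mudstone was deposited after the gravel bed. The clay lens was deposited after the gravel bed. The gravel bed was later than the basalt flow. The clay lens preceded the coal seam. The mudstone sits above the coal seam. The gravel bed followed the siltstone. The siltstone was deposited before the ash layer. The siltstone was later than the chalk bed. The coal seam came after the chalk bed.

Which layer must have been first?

The chalk bed has a chain of constraints placing it before every other layer, so the chalk bed must be first.

the chalk bed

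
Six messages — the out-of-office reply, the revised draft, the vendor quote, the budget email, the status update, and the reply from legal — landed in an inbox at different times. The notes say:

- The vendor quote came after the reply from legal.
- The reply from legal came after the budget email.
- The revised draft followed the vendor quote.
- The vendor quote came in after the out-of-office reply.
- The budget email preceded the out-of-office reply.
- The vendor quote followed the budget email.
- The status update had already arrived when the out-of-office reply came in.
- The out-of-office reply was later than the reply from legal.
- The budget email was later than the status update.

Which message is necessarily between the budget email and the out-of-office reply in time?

Tracing the constraints gives the budget email → the reply from legal → the out-of-office reply, so the reply from legal sits after the budget email and before the out-of-office reply.
No other message is forced both after the budget email and before the out-of-office reply.

the reply from legal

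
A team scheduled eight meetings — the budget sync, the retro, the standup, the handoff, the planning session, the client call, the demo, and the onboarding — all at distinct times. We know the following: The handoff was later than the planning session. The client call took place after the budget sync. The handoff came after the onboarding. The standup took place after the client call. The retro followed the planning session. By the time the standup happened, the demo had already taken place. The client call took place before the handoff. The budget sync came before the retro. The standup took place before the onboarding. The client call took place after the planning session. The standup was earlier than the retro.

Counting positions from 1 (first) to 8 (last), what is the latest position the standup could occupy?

5

The standup must come before the handoff, the onboarding, and the retro — 3 meetings forced after it.
Everything else can be placed before the standup in some valid order, so the standup can sit as late as position 8 − 3 = 5.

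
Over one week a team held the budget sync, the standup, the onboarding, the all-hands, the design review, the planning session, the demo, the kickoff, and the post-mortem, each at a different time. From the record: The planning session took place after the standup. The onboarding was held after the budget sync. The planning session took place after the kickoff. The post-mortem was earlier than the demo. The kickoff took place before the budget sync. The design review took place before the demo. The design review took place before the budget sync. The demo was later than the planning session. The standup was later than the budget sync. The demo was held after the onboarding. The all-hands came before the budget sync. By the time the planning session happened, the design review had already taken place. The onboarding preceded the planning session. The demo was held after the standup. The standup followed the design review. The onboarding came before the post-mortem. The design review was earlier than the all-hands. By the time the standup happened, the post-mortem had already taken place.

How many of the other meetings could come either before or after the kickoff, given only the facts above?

Forced after the kickoff: the budget sync, the demo, the onboarding, the planning session, the post-mortem, and the standup.
That leaves the all-hands and the design review with no forced order relative to the kickoff — 2.

2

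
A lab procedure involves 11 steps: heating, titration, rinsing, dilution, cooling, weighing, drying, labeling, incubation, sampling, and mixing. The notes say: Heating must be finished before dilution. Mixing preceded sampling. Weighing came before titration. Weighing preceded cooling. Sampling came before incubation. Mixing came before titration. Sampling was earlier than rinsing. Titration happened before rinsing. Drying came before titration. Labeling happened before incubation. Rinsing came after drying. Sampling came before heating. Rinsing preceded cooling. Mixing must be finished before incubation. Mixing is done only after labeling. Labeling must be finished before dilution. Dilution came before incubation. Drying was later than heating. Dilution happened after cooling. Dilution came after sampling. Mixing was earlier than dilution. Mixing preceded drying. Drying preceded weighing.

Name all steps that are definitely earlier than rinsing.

Directly stated before rinsing: drying, sampling, and titration.
Heating reaches rinsing via heating → drying → rinsing.
Labeling reaches rinsing via labeling → mixing → sampling → rinsing.
Mixing reaches rinsing via mixing → sampling → rinsing.
Likewise weighing reaches rinsing by chaining the stated constraints.
No chain forces incubation (or any of the others) ahead of rinsing.

drying, heating, labeling, mixing, sampling, titration, weighing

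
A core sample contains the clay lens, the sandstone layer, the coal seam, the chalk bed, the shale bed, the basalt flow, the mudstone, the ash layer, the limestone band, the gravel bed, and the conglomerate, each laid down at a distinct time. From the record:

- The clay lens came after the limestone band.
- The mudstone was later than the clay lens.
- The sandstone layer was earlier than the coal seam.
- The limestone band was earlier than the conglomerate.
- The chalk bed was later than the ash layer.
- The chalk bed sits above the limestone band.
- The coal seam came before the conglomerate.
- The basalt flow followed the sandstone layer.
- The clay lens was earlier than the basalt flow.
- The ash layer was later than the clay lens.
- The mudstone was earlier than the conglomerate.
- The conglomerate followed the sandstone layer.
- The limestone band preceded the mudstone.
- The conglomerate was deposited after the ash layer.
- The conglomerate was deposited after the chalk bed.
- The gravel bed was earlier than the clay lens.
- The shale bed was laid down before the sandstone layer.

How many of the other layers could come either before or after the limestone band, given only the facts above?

Forced after the limestone band: the ash layer, the basalt flow, the chalk bed, the clay lens, the conglomerate, and the mudstone.
That leaves the coal seam, the gravel bed, the sandstone layer, and the shale bed with no forced order relative to the limestone band — 4.

4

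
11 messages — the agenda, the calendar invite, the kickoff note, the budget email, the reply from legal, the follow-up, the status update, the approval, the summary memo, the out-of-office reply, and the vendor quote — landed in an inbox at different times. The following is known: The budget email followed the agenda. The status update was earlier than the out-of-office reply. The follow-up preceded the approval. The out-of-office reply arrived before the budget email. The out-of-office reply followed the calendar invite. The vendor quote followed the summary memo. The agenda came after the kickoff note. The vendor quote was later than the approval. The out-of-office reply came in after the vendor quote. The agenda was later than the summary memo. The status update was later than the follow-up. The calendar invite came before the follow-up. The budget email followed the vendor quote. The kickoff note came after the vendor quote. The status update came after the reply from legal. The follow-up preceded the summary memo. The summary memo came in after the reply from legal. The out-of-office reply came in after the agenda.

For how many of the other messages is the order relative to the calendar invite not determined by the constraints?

Forced after the calendar invite: the agenda, the approval, the budget email, the follow-up, the kickoff note, the out-of-office reply, the status update, the summary memo, and the vendor quote.
That leaves the reply from legal with no forced order relative to the calendar invite — 1.

1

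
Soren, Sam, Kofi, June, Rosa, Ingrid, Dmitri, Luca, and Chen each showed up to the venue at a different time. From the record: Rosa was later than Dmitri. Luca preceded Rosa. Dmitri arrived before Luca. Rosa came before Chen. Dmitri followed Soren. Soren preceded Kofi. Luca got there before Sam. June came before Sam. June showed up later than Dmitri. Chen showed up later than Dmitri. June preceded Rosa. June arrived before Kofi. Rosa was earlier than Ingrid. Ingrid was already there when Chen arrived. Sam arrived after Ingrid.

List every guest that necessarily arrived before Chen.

Dmitri, Ingrid, June, Luca, Rosa, Soren

Directly stated before Chen: Dmitri, Ingrid, and Rosa.
June reaches Chen via June → Rosa → Chen.
Luca reaches Chen via Luca → Rosa → Chen.
Soren reaches Chen via Soren → Dmitri → Chen.
No chain forces Sam (or any of the others) ahead of Chen.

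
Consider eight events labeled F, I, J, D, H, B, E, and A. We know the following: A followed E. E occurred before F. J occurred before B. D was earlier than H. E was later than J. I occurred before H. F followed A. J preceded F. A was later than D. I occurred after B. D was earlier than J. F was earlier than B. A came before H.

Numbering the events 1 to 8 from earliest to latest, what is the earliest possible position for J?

2

D must come before J — 1 forced predecessor.
Nothing else is forced ahead of J, so its earliest slot is position 1 + 1 = 2.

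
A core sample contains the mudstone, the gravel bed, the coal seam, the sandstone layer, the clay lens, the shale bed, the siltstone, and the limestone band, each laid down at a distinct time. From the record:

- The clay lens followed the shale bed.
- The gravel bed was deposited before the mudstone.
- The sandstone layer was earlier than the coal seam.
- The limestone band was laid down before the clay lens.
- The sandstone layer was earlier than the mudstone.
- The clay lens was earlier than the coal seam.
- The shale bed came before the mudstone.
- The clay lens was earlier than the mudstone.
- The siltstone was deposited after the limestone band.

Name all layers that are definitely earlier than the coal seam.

Directly stated before the coal seam: the clay lens and the sandstone layer.
The limestone band reaches the coal seam via the limestone band → the clay lens → the coal seam.
The shale bed reaches the coal seam via the shale bed → the clay lens → the coal seam.

the clay lens, the limestone band, the sandstone layer, the shale bed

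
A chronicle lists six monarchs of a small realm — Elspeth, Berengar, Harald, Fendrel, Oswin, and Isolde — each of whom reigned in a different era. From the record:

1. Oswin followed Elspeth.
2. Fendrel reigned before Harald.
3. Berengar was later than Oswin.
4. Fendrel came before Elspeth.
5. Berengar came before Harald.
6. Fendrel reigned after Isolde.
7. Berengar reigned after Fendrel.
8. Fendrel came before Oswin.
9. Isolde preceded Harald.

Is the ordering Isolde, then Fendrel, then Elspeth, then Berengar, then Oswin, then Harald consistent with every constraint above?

no

The constraints require Oswin before Berengar, but in the proposed sequence Berengar appears ahead of Oswin. That one violation is enough.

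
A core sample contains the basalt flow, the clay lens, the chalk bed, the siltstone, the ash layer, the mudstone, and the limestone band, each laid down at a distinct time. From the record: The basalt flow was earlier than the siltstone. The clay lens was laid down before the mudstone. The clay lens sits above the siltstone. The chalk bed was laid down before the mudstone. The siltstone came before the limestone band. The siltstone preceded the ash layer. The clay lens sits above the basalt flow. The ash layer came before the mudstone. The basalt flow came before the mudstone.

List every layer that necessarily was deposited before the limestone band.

the basalt flow, the siltstone

Directly stated before the limestone band: the siltstone.
The basalt flow reaches the limestone band via the basalt flow → the siltstone → the limestone band.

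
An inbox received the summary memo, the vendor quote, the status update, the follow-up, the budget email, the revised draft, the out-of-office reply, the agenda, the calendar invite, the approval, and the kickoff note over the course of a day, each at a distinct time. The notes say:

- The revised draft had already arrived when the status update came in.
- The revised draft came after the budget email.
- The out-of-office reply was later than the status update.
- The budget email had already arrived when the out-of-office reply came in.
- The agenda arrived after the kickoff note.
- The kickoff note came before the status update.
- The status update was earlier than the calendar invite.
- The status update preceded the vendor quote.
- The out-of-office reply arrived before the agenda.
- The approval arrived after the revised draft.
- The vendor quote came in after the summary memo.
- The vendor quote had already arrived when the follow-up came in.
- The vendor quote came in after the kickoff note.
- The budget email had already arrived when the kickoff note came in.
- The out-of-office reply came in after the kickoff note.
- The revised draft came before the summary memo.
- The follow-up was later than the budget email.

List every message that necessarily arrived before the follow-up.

the budget email, the kickoff note, the revised draft, the status update, the summary memo, the vendor quote

Directly stated before the follow-up: the budget email and the vendor quote.
The kickoff note reaches the follow-up via the kickoff note → the vendor quote → the follow-up.
The revised draft reaches the follow-up via the revised draft → the summary memo → the vendor quote → the follow-up.
The status update reaches the follow-up via the status update → the vendor quote → the follow-up.
Likewise the summary memo reaches the follow-up by chaining the stated constraints.
No chain forces the out-of-office reply (or any of the others) ahead of the follow-up.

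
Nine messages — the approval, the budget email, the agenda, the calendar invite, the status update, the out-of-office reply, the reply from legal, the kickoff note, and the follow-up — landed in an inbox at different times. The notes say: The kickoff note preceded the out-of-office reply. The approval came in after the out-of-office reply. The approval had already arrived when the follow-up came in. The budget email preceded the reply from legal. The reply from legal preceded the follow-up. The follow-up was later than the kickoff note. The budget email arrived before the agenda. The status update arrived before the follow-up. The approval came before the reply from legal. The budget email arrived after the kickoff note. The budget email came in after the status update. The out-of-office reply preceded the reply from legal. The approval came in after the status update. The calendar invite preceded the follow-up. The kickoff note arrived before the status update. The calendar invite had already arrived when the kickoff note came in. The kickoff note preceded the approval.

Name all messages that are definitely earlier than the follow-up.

the approval, the budget email, the calendar invite, the kickoff note, the out-of-office reply, the reply from legal, the status update

Directly stated before the follow-up: the approval, the calendar invite, the kickoff note, the reply from legal, and the status update.
The budget email reaches the follow-up via the budget email → the reply from legal → the follow-up.
The out-of-office reply reaches the follow-up via the out-of-office reply → the reply from legal → the follow-up.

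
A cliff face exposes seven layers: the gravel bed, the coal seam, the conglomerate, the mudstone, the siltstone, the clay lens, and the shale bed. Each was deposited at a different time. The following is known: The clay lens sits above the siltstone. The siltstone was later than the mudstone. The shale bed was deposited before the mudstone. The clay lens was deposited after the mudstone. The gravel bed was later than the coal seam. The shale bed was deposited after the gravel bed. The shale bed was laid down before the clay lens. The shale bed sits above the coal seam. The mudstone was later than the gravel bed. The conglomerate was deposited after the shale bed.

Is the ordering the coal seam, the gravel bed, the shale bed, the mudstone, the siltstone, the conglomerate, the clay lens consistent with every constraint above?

yes

Check each stated constraint against the proposed order — e.g. the shale bed is ahead of the conglomerate; the shale bed is ahead of the clay lens. Every pair is in the required order; nothing is violated.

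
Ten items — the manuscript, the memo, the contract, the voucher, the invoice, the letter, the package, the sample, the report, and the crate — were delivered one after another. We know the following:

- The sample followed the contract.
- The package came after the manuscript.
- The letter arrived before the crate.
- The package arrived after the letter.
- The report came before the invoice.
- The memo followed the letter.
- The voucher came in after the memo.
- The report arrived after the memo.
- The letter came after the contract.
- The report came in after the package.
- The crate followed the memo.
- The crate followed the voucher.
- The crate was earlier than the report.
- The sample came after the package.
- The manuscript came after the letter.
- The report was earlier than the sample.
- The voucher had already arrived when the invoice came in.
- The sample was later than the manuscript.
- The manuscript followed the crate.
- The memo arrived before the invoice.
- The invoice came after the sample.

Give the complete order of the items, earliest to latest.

the contract, the letter, the memo, the voucher, the crate, the manuscript, the package, the report, the sample, the invoice

The constraints fix every adjacent pair, so only one ordering works:
the contract → the letter → the memo → the voucher → the crate → the manuscript → the package → the report → the sample → the invoice.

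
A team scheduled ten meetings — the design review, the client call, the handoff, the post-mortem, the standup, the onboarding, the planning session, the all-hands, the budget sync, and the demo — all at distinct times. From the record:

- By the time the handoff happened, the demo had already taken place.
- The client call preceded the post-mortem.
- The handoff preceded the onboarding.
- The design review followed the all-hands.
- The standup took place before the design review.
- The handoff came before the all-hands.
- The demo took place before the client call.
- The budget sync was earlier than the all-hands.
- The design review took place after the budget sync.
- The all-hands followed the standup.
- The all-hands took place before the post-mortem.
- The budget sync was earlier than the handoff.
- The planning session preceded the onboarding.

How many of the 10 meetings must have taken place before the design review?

5

Directly stated before the design review: the all-hands, the budget sync, and the standup.
The demo reaches the design review via the demo → the handoff → the all-hands → the design review.
The handoff reaches the design review via the handoff → the all-hands → the design review.
That's the all-hands, the budget sync, the demo, the handoff, and the standup — 5 in all.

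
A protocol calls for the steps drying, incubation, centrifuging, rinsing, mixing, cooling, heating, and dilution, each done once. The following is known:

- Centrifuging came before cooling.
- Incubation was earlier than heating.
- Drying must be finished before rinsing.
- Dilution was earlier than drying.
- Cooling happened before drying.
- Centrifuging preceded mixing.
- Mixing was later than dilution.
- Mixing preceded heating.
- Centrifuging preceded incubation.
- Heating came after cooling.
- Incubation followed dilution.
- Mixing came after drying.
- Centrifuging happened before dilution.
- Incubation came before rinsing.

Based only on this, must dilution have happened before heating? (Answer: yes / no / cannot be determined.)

yes

Chain the constraints: dilution → mixing → heating. Each link is directly stated, so dilution comes before heating.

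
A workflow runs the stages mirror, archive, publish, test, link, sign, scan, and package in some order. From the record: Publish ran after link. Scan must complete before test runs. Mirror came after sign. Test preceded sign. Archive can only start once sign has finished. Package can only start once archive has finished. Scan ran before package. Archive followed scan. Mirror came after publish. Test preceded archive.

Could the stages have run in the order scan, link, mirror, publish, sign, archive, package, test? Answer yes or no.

no

The constraints require publish before mirror, but in the proposed sequence mirror appears ahead of publish. That one violation is enough.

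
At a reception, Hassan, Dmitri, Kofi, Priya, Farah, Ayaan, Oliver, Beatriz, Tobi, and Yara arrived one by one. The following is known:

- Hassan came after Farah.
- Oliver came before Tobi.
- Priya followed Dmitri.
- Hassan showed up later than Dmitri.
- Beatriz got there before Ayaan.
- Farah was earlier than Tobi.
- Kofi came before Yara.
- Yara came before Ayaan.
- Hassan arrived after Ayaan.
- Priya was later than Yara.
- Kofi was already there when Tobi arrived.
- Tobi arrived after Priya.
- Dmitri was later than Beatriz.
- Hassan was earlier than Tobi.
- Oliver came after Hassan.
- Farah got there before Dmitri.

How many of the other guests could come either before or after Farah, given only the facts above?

Forced after Farah: Dmitri, Hassan, Oliver, Priya, and Tobi.
That leaves Ayaan, Beatriz, Kofi, and Yara with no forced order relative to Farah — 4.

4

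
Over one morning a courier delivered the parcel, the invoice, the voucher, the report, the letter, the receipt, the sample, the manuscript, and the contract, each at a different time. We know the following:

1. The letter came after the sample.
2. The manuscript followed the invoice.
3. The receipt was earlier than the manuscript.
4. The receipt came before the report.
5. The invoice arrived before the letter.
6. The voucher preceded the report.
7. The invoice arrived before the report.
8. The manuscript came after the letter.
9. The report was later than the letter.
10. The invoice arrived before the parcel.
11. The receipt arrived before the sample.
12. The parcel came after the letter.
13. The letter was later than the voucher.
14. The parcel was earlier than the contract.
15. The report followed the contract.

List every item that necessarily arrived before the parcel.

the invoice, the letter, the receipt, the sample, the voucher

Directly stated before the parcel: the invoice and the letter.
The receipt reaches the parcel via the receipt → the sample → the letter → the parcel.
The sample reaches the parcel via the sample → the letter → the parcel.
The voucher reaches the parcel via the voucher → the letter → the parcel.
No chain forces the report (or any of the others) ahead of the parcel.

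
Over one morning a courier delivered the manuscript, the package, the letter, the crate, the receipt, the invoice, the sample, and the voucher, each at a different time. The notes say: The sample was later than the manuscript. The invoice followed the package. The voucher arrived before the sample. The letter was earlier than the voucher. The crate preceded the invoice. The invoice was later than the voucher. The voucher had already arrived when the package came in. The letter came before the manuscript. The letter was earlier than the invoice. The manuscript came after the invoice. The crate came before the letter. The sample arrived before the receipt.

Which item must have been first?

The crate has a chain of constraints placing it before every other item, so the crate must be first.

the crate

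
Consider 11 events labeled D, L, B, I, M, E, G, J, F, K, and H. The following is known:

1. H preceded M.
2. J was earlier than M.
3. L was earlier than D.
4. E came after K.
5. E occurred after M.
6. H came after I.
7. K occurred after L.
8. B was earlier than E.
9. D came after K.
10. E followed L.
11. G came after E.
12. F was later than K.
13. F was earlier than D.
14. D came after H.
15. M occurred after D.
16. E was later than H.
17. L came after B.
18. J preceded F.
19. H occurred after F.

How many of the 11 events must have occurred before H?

Directly stated before H: F and I.
B reaches H via B → L → K → F → H.
J reaches H via J → F → H.
K reaches H via K → F → H.
Likewise L reaches H by chaining the stated constraints.
No chain forces E (or any of the others) ahead of H.
That's B, F, I, J, K, and L — 6 in all.

6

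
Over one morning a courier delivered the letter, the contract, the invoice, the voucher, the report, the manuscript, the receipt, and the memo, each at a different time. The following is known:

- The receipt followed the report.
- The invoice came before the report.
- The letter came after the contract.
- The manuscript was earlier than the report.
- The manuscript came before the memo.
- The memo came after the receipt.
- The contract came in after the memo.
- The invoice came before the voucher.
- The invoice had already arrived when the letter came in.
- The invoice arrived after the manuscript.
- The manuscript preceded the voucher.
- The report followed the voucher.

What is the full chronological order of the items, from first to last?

The constraints fix every adjacent pair, so only one ordering works:
the manuscript → the invoice → the voucher → the report → the receipt → the memo → the contract → the letter.

the manuscript, the invoice, the voucher, the report, the receipt, the memo, the contract, the letter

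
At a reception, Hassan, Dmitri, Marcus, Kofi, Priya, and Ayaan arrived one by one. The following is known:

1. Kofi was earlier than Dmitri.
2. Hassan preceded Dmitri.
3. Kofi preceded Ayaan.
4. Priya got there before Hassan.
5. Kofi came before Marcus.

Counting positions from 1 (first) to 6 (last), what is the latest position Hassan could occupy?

Hassan must come before Dmitri — 1 guest forced after them.
Everything else can be placed before Hassan in some valid order, so Hassan can sit as late as position 6 − 1 = 5.

5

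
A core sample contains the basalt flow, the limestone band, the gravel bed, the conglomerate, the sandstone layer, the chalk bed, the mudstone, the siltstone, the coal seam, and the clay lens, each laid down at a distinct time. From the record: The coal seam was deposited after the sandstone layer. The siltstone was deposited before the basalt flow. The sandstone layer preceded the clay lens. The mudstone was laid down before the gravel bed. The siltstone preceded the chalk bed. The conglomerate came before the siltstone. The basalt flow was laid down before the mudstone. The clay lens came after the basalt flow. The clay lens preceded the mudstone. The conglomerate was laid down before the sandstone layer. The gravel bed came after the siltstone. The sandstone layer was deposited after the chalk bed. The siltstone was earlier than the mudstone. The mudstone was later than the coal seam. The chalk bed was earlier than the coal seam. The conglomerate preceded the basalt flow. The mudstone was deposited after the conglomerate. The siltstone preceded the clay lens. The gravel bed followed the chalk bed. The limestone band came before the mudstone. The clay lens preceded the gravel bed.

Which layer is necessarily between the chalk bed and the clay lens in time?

Tracing the constraints gives the chalk bed → the sandstone layer → the clay lens, so the sandstone layer sits after the chalk bed and before the clay lens.
No other layer is forced both after the chalk bed and before the clay lens.

the sandstone layer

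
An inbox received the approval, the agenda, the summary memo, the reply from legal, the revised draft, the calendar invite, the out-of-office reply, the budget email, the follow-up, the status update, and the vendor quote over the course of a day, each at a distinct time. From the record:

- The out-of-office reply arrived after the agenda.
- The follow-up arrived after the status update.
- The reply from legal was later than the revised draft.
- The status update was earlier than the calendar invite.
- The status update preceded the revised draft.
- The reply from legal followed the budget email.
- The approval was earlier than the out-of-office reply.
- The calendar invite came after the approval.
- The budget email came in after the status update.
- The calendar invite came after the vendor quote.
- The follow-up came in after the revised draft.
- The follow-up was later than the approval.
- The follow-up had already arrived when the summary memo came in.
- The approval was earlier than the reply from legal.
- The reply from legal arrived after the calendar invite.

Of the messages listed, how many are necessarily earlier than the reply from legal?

6

Directly stated before the reply from legal: the approval, the budget email, the calendar invite, and the revised draft.
The status update reaches the reply from legal via the status update → the revised draft → the reply from legal.
The vendor quote reaches the reply from legal via the vendor quote → the calendar invite → the reply from legal.
No chain forces the summary memo (or any of the others) ahead of the reply from legal.
That's the approval, the budget email, the calendar invite, the revised draft, the status update, and the vendor quote — 6 in all.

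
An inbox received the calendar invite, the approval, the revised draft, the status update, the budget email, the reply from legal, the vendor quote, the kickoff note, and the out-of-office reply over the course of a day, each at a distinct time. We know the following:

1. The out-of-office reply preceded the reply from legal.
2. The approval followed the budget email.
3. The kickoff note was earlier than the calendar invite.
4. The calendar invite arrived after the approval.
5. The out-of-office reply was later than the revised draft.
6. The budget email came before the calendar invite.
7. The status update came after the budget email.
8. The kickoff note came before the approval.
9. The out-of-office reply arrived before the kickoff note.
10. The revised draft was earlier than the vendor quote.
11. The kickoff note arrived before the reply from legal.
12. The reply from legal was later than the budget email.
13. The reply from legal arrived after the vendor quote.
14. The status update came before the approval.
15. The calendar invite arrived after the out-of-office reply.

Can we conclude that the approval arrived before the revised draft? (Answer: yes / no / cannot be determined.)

Tracing the constraints gives the revised draft → the out-of-office reply → the kickoff note → the approval, so the revised draft must come before the approval.
That means the approval cannot be before the revised draft.

no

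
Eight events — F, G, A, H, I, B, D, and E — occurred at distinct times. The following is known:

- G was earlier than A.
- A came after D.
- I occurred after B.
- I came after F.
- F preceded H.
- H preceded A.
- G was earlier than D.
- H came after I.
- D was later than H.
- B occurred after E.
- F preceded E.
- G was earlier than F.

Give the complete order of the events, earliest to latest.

The constraints fix every adjacent pair, so only one ordering works:
G → F → E → B → I → H → D → A.

G, F, E, B, I, H, D, A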